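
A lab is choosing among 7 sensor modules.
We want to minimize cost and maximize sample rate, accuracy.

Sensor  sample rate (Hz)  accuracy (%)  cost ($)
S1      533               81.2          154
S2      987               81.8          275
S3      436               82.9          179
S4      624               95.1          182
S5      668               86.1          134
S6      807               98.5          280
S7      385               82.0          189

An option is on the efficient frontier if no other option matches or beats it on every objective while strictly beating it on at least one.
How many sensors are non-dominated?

S1: dominated by S5 (sample rate 668≥533, accuracy 86.1≥81.2, cost 134≤154).
S2: not dominated (best sample rate).
S3: dominated by S5 (sample rate 668≥436, accuracy 86.1≥82.9, cost 134≤179).
S4: not dominated.
S5: not dominated (best cost).
S6: not dominated (best accuracy).
S7: dominated by S3 (sample rate 436≥385, accuracy 82.9≥82.0, cost 179≤189).
Pareto-optimal: S2, S4, S5, S6 → 4.

4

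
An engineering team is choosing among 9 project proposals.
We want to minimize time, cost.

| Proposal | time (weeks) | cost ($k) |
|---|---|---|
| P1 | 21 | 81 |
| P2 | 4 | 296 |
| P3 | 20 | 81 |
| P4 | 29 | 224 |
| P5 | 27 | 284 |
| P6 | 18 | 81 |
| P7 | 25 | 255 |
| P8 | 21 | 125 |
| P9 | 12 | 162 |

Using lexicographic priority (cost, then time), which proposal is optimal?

First minimize cost: best is 81, kept {P1, P3, P6}.
Then minimize time: best is 18, kept {P6}.

P6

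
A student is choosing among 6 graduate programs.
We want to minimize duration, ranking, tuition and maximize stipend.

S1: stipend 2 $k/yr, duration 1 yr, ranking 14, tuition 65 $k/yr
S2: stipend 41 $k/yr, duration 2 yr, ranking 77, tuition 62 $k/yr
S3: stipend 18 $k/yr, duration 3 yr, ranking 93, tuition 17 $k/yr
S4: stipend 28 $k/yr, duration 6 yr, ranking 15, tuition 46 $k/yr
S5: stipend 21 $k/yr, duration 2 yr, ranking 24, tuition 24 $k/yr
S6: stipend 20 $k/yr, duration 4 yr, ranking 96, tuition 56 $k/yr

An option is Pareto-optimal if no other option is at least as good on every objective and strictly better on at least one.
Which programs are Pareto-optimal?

S1, S2, S3, S4, S5

S1: not dominated (best duration).
S2: not dominated (best stipend).
S3: not dominated (best tuition).
S4: not dominated.
S5: not dominated.
S6: dominated by S5 (stipend 21≥20, duration 2≤4, ranking 24≤96, tuition 24≤56).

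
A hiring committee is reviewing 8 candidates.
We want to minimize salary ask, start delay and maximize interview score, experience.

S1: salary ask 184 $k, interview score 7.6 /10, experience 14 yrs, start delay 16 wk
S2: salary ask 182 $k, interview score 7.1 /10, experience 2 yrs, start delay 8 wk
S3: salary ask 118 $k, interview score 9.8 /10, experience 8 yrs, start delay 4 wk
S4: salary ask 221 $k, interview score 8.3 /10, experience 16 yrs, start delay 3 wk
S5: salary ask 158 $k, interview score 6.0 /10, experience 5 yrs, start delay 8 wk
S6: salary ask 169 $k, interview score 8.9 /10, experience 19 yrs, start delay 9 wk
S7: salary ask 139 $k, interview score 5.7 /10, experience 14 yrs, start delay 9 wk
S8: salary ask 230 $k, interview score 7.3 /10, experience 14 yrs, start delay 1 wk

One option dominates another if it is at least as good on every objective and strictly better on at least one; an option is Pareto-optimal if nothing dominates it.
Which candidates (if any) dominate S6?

S1: worse on salary ask (184 vs 169).
S2: worse on salary ask (182 vs 169).
S3: worse on experience (8 vs 19).
S4: worse on salary ask (221 vs 169).
S5: worse on interview score (6.0 vs 8.9).
S7: worse on interview score (5.7 vs 8.9).
S8: worse on salary ask (230 vs 169).
No option dominates S6.

none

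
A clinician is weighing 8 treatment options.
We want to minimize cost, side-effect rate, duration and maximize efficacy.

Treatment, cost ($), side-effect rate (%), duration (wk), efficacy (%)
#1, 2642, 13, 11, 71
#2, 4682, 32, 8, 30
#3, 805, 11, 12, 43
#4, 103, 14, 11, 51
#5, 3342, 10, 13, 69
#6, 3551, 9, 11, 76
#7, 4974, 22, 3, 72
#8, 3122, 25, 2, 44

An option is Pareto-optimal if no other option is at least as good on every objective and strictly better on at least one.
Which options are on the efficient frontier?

#1, #3, #4, #5, #6, #7, #8

#1: not dominated.
#2: dominated by #8 (cost 3122≤4682, side-effect rate 25≤32, duration 2≤8, efficacy 44≥30).
#3: not dominated.
#4: not dominated (best cost).
#5: not dominated.
#6: not dominated (best side-effect rate).
#7: not dominated.
#8: not dominated (best duration).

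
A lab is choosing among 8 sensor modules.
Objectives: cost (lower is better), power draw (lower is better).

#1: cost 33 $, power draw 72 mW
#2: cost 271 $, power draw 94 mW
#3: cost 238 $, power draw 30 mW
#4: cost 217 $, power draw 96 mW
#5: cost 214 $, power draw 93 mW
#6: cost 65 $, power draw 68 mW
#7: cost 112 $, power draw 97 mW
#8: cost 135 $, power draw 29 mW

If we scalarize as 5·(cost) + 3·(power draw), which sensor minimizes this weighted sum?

#1

#1: 5·33 + 3·72 = 381
#2: 5·271 + 3·94 = 1637
#3: 5·238 + 3·30 = 1280
#4: 5·217 + 3·96 = 1373
#5: 5·214 + 3·93 = 1349
#6: 5·65 + 3·68 = 529
#7: 5·112 + 3·97 = 851
#8: 5·135 + 3·29 = 762
Lowest: #1 at 381.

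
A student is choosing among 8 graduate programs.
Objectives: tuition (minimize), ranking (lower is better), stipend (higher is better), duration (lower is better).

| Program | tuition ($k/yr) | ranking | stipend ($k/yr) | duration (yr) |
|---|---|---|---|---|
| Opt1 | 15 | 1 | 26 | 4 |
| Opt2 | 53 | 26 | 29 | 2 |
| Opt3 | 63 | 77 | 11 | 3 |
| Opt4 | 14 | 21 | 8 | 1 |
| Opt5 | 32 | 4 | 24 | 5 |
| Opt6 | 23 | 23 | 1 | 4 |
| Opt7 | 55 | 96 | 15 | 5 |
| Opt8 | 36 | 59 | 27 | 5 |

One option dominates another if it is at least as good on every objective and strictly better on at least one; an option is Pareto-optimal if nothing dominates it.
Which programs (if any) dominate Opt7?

Opt1, Opt2, Opt5, Opt8

Opt1: tuition 15≤55, ranking 1≤96, stipend 26≥15, duration 4≤5 — dominates Opt7.
Opt2: tuition 53≤55, ranking 26≤96, stipend 29≥15, duration 2≤5 — dominates Opt7.
Opt5: tuition 32≤55, ranking 4≤96, stipend 24≥15, duration 5≤5 — dominates Opt7.
Opt8: tuition 36≤55, ranking 59≤96, stipend 27≥15, duration 5≤5 — dominates Opt7.
Others (Opt3, Opt4, Opt6) are each worse than Opt7 on at least one objective.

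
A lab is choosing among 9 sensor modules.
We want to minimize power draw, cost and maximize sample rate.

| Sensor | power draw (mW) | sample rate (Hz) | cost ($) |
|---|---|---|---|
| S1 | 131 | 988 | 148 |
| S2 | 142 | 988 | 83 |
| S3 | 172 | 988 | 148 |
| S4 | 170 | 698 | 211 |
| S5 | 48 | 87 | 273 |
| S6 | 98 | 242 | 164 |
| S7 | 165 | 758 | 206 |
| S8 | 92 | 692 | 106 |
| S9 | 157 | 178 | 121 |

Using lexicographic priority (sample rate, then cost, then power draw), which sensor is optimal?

First maximize sample rate: best is 988, kept {S1, S2, S3}.
Then minimize cost: best is 83, kept {S2}.

S2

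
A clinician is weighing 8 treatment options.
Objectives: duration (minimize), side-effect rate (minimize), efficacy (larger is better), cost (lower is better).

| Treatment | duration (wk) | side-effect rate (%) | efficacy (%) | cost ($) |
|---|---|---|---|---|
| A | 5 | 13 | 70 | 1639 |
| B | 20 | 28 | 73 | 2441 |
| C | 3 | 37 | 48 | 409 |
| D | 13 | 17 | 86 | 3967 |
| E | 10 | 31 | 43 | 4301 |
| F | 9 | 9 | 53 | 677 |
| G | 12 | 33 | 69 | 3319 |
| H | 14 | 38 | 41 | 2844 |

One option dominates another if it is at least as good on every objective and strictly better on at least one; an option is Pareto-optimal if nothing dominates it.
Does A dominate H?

A vs H: duration 5≤14, side-effect rate 13≤38, efficacy 70≥41, cost 1639≤2844 — A is at least as good on every objective with at least one strict improvement.

Yes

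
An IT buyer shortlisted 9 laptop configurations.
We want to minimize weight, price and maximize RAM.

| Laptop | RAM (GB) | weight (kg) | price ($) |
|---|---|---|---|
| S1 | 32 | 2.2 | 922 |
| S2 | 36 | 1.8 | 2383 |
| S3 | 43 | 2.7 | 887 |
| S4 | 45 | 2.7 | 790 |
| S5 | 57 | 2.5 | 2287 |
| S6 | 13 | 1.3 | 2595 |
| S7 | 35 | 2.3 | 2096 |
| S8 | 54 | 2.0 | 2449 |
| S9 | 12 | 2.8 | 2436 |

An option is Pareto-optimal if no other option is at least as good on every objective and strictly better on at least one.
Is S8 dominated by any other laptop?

S1: worse on RAM (32 vs 54).
S2: worse on RAM (36 vs 54).
S3: worse on RAM (43 vs 54).
S4: worse on RAM (45 vs 54).
S5: worse on weight (2.5 vs 2.0).
S6: worse on RAM (13 vs 54).
S7: worse on RAM (35 vs 54).
S9: worse on RAM (12 vs 54).
No option is at least as good as S8 on every objective and strictly better on one.

No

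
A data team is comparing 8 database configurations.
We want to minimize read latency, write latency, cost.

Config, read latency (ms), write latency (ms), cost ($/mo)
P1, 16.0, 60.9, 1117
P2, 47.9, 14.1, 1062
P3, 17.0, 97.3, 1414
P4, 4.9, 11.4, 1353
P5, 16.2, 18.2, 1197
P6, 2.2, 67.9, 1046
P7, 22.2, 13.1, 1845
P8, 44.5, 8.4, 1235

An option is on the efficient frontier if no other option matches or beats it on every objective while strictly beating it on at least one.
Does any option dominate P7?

Yes

P4 vs P7: read latency 4.9≤22.2, write latency 11.4≤13.1, cost 1353≤1845 — P4 is at least as good on every objective and strictly better on at least one, so P4 dominates P7.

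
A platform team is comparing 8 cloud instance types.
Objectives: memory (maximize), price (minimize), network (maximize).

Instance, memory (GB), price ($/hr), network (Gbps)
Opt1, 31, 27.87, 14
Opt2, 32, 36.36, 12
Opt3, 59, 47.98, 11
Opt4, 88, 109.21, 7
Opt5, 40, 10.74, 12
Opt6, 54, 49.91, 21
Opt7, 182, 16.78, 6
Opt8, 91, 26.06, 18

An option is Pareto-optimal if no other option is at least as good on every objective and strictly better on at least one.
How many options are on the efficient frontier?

4

Opt1: dominated by Opt8 (memory 91≥31, price 26.06≤27.87, network 18≥14).
Opt2: dominated by Opt5 (memory 40≥32, price 10.74≤36.36, network 12≥12).
Opt3: dominated by Opt8 (memory 91≥59, price 26.06≤47.98, network 18≥11).
Opt4: dominated by Opt8 (memory 91≥88, price 26.06≤109.21, network 18≥7).
Opt5: not dominated (best price).
Opt6: not dominated (best network).
Opt7: not dominated (best memory).
Opt8: not dominated.
Pareto-optimal: Opt5, Opt6, Opt7, Opt8 → 4.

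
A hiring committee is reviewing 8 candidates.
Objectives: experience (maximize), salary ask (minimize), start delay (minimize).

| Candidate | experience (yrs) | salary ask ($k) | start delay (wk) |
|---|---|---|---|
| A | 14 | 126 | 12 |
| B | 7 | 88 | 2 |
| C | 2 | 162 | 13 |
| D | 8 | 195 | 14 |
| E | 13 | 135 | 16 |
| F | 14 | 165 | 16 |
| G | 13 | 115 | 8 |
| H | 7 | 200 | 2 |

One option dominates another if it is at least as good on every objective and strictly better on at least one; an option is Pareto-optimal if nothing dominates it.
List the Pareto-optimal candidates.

A: not dominated.
B: not dominated (best salary ask).
C: dominated by A (experience 14≥2, salary ask 126≤162, start delay 12≤13).
D: dominated by A (experience 14≥8, salary ask 126≤195, start delay 12≤14).
E: dominated by A (experience 14≥13, salary ask 126≤135, start delay 12≤16).
F: dominated by A (experience 14≥14, salary ask 126≤165, start delay 12≤16).
G: not dominated.
H: dominated by B (experience 7≥7, salary ask 88≤200, start delay 2≤2).

A, B, G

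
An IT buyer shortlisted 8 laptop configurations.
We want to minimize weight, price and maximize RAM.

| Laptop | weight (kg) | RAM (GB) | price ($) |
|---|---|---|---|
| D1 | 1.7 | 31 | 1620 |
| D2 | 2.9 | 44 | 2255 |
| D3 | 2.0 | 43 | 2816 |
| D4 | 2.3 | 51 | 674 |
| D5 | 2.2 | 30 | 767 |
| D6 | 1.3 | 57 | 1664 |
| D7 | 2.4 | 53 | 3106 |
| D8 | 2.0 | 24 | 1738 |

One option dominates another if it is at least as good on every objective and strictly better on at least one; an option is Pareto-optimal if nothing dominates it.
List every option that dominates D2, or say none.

D4: weight 2.3≤2.9, RAM 51≥44, price 674≤2255 — dominates D2.
D6: weight 1.3≤2.9, RAM 57≥44, price 1664≤2255 — dominates D2.
Others (D1, D3, D5, D7, D8) are each worse than D2 on at least one objective.

D4, D6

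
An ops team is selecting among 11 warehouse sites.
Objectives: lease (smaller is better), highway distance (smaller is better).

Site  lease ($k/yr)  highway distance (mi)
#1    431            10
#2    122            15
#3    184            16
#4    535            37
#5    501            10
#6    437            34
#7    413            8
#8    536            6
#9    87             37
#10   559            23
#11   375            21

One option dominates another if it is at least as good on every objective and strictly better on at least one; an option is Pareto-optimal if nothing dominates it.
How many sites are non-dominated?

#1: dominated by #7 (lease 413≤431, highway distance 8≤10).
#2: not dominated.
#3: dominated by #2 (lease 122≤184, highway distance 15≤16).
#4: dominated by #1 (lease 431≤535, highway distance 10≤37).
#5: dominated by #1 (lease 431≤501, highway distance 10≤10).
#6: dominated by #1 (lease 431≤437, highway distance 10≤34).
#7: not dominated.
#8: not dominated (best highway distance).
#9: not dominated (best lease).
#10: dominated by #1 (lease 431≤559, highway distance 10≤23).
#11: dominated by #2 (lease 122≤375, highway distance 15≤21).
Pareto-optimal: #2, #7, #8, #9 → 4.

4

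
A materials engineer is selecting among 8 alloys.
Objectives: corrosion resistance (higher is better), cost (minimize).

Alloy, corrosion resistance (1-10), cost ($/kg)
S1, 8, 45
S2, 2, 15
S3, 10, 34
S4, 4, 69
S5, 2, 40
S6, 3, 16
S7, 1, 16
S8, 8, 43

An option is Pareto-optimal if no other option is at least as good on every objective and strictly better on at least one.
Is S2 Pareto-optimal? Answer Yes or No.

Yes

S1: worse on cost (45 vs 15).
S3: worse on cost (34 vs 15).
S4: worse on cost (69 vs 15).
S5: worse on cost (40 vs 15).
S6: worse on cost (16 vs 15).
S7: worse on corrosion resistance (1 vs 2).
S8: worse on cost (43 vs 15).
No option is at least as good as S2 on every objective and strictly better on one.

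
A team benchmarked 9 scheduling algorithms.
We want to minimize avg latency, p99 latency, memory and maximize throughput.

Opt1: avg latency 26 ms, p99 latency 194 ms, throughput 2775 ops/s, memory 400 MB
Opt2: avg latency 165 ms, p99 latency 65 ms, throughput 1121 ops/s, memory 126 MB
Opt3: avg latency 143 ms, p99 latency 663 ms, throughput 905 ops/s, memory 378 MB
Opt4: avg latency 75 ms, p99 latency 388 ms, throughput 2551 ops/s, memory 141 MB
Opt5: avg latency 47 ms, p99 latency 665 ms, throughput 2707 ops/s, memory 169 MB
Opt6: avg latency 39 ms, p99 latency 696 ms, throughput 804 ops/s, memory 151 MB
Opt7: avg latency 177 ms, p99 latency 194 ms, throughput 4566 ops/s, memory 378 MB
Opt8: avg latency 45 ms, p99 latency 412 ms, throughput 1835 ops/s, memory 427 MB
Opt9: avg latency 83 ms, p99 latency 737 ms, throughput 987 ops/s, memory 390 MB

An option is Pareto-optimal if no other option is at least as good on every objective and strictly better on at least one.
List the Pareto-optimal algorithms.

Opt1: not dominated (best avg latency).
Opt2: not dominated (best p99 latency).
Opt3: dominated by Opt4 (avg latency 75≤143, p99 latency 388≤663, throughput 2551≥905, memory 141≤378).
Opt4: not dominated.
Opt5: not dominated.
Opt6: not dominated.
Opt7: not dominated (best throughput).
Opt8: dominated by Opt1 (avg latency 26≤45, p99 latency 194≤412, throughput 2775≥1835, memory 400≤427).
Opt9: dominated by Opt4 (avg latency 75≤83, p99 latency 388≤737, throughput 2551≥987, memory 141≤390).

Opt1, Opt2, Opt4, Opt5, Opt6, Opt7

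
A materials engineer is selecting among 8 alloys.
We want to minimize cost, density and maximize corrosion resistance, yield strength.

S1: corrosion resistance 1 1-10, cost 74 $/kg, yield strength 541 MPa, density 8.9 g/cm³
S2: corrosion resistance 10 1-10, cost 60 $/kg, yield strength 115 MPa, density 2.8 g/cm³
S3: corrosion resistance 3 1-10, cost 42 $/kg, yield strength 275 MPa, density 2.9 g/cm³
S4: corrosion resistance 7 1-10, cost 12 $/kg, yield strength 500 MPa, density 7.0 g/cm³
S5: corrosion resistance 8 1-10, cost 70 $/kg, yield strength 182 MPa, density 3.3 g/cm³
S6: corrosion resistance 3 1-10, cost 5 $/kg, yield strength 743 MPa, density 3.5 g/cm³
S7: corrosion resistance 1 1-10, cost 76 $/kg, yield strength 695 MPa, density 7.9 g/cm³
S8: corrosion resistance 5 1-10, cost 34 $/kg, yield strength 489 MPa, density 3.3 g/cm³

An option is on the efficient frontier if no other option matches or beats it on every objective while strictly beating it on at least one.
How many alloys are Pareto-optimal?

6

S1: dominated by S6 (corrosion resistance 3≥1, cost 5≤74, yield strength 743≥541, density 3.5≤8.9).
S2: not dominated (best corrosion resistance).
S3: not dominated.
S4: not dominated.
S5: not dominated.
S6: not dominated (best cost).
S7: dominated by S6 (corrosion resistance 3≥1, cost 5≤76, yield strength 743≥695, density 3.5≤7.9).
S8: not dominated.
Pareto-optimal: S2, S3, S4, S5, S6, S8 → 6.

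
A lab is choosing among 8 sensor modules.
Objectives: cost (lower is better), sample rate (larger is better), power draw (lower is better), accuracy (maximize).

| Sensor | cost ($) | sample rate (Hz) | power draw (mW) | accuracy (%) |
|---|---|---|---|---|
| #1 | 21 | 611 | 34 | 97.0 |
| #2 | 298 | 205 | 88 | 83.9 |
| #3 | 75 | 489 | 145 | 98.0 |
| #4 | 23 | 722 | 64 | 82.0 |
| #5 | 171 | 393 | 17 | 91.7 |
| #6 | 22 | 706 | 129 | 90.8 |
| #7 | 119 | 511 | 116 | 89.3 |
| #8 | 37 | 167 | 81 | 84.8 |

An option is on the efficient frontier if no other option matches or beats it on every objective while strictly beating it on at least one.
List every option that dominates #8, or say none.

#1

#1: cost 21≤37, sample rate 611≥167, power draw 34≤81, accuracy 97.0≥84.8 — dominates #8.
Others (#2, #3, #4, #5, #6, #7) are each worse than #8 on at least one objective.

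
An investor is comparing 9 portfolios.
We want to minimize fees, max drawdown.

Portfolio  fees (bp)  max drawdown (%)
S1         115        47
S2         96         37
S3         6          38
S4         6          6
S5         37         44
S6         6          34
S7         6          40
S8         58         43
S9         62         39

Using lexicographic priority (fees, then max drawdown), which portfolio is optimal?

S4

First minimize fees: best is 6, kept {S3, S4, S6, S7}.
Then minimize max drawdown: best is 6, kept {S4}.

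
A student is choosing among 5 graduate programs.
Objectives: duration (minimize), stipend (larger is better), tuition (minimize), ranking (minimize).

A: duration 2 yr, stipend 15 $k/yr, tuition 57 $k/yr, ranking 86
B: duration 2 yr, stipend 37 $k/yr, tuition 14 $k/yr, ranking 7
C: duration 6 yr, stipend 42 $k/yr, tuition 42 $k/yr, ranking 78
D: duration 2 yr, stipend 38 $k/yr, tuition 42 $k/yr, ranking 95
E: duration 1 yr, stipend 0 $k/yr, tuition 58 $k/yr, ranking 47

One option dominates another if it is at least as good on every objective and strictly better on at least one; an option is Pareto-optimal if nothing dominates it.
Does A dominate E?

A vs E: A is worse on duration (2 vs 1), so it does not dominate E.

No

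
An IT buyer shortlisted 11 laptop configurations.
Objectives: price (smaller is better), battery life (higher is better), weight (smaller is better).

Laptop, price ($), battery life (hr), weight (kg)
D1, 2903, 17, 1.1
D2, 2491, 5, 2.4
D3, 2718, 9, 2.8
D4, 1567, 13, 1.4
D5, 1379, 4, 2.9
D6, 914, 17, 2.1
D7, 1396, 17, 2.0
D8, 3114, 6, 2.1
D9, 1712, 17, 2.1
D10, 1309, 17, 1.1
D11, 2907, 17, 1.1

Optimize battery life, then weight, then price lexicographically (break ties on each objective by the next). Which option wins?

First maximize battery life: best is 17, kept {D1, D6, D7, D9, D10, D11}.
Then minimize weight: best is 1.1, kept {D1, D10, D11}.
Then minimize price: best is 1309, kept {D10}.

D10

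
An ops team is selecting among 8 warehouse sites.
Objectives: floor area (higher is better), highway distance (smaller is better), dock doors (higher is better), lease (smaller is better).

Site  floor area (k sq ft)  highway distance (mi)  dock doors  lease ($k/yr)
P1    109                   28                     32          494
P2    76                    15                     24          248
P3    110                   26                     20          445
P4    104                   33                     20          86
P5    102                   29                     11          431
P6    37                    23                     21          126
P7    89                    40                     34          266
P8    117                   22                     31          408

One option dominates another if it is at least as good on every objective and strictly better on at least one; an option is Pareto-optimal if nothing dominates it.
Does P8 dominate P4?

P8 vs P4: P8 is worse on lease (408 vs 86), so it does not dominate P4.

No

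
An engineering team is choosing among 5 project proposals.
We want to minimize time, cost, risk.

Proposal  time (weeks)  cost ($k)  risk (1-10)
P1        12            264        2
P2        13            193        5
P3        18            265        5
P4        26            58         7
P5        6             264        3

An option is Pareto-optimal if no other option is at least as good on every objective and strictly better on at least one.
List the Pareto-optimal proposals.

P1: not dominated (best risk).
P2: not dominated.
P3: dominated by P1 (time 12≤18, cost 264≤265, risk 2≤5).
P4: not dominated (best cost).
P5: not dominated (best time).

P1, P2, P4, P5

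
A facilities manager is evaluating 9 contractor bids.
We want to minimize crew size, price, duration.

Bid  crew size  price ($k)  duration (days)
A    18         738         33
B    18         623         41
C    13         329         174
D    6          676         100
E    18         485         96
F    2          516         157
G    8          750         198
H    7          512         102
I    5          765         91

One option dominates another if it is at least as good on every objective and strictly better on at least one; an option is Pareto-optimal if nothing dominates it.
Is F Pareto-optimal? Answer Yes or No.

Yes

A: worse on crew size (18 vs 2).
B: worse on crew size (18 vs 2).
C: worse on crew size (13 vs 2).
D: worse on crew size (6 vs 2).
E: worse on crew size (18 vs 2).
G: worse on crew size (8 vs 2).
H: worse on crew size (7 vs 2).
I: worse on crew size (5 vs 2).
No option is at least as good as F on every objective and strictly better on one.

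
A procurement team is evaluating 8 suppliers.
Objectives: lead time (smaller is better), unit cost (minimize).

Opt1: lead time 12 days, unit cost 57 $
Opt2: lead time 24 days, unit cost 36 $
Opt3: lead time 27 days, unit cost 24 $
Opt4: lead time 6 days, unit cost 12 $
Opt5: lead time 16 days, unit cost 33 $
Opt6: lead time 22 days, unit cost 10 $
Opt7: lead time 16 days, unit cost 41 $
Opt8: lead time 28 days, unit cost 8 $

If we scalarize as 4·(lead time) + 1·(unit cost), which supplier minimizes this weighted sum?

Opt1: 4·12 + 1·57 = 105
Opt2: 4·24 + 1·36 = 132
Opt3: 4·27 + 1·24 = 132
Opt4: 4·6 + 1·12 = 36
Opt5: 4·16 + 1·33 = 97
Opt6: 4·22 + 1·10 = 98
Opt7: 4·16 + 1·41 = 105
Opt8: 4·28 + 1·8 = 120
Lowest: Opt4 at 36.

Opt4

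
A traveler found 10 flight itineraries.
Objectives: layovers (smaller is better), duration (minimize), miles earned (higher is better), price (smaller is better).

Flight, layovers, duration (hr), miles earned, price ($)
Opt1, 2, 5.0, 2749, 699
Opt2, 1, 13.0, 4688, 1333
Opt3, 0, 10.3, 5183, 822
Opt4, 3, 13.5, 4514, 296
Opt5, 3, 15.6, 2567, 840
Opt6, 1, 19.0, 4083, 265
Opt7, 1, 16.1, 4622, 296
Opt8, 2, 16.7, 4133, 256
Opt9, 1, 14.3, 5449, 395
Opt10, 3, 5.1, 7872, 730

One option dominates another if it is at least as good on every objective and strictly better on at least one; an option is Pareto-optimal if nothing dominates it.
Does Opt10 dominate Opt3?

Opt10 vs Opt3: Opt10 is worse on layovers (3 vs 0), so it does not dominate Opt3.

No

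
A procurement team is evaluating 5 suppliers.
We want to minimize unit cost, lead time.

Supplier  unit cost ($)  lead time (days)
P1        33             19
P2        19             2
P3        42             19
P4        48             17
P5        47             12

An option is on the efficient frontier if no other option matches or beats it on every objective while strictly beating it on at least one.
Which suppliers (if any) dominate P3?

P1, P2

P1: unit cost 33≤42, lead time 19≤19 — dominates P3.
P2: unit cost 19≤42, lead time 2≤19 — dominates P3.
Others (P4, P5) are each worse than P3 on at least one objective.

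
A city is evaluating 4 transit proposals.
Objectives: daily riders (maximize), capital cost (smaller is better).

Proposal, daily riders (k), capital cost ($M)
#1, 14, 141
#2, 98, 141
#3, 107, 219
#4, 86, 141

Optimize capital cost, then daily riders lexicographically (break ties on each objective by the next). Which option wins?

First minimize capital cost: best is 141, kept {#1, #2, #4}.
Then maximize daily riders: best is 98, kept {#2}.

#2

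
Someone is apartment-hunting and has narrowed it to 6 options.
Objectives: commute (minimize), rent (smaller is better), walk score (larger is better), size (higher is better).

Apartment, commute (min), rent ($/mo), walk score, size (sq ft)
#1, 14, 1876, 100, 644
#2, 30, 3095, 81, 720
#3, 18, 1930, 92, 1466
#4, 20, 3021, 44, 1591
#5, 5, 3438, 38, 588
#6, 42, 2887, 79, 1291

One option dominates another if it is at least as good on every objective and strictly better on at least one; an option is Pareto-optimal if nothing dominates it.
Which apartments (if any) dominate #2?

#3: commute 18≤30, rent 1930≤3095, walk score 92≥81, size 1466≥720 — dominates #2.
Others (#1, #4, #5, #6) are each worse than #2 on at least one objective.

#3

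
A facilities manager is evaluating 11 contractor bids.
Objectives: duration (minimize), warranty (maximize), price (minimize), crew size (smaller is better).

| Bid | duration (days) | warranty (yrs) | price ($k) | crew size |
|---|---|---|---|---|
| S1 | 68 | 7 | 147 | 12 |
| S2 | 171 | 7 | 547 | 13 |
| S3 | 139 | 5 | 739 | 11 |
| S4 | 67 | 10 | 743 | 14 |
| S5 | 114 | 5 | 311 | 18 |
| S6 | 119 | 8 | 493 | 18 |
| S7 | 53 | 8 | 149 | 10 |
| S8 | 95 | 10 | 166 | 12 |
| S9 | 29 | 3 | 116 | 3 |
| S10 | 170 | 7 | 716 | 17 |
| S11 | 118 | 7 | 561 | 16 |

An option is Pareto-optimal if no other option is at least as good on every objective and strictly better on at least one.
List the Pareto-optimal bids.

S1, S4, S7, S8, S9

S1: not dominated.
S2: dominated by S1 (duration 68≤171, warranty 7≥7, price 147≤547, crew size 12≤13).
S3: dominated by S7 (duration 53≤139, warranty 8≥5, price 149≤739, crew size 10≤11).
S4: not dominated.
S5: dominated by S1 (duration 68≤114, warranty 7≥5, price 147≤311, crew size 12≤18).
S6: dominated by S7 (duration 53≤119, warranty 8≥8, price 149≤493, crew size 10≤18).
S7: not dominated.
S8: not dominated.
S9: not dominated (best duration).
S10: dominated by S1 (duration 68≤170, warranty 7≥7, price 147≤716, crew size 12≤17).
S11: dominated by S1 (duration 68≤118, warranty 7≥7, price 147≤561, crew size 12≤16).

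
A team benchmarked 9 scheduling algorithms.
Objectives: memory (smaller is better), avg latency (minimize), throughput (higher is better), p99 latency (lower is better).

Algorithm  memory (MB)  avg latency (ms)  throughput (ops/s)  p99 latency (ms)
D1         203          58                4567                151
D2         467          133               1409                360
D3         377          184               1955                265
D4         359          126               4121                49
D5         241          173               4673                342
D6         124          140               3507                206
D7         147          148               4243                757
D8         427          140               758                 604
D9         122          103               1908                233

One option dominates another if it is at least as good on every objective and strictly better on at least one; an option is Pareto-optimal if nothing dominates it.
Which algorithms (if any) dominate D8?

D1, D4, D6, D9

D1: memory 203≤427, avg latency 58≤140, throughput 4567≥758, p99 latency 151≤604 — dominates D8.
D4: memory 359≤427, avg latency 126≤140, throughput 4121≥758, p99 latency 49≤604 — dominates D8.
D6: memory 124≤427, avg latency 140≤140, throughput 3507≥758, p99 latency 206≤604 — dominates D8.
D9: memory 122≤427, avg latency 103≤140, throughput 1908≥758, p99 latency 233≤604 — dominates D8.
Others (D2, D3, D5, D7) are each worse than D8 on at least one objective.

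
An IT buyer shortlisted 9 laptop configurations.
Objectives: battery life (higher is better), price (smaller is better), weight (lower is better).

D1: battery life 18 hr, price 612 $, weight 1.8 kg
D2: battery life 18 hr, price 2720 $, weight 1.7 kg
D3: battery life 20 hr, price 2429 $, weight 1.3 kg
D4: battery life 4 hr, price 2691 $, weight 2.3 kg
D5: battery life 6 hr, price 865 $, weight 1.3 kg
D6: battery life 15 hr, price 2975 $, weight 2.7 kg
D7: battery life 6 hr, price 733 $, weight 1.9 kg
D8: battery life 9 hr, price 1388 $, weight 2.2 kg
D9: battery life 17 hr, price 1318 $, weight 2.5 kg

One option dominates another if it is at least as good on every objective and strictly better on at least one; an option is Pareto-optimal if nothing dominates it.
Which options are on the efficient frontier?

D1: not dominated (best price).
D2: dominated by D3 (battery life 20≥18, price 2429≤2720, weight 1.3≤1.7).
D3: not dominated (best battery life).
D4: dominated by D1 (battery life 18≥4, price 612≤2691, weight 1.8≤2.3).
D5: not dominated.
D6: dominated by D1 (battery life 18≥15, price 612≤2975, weight 1.8≤2.7).
D7: dominated by D1 (battery life 18≥6, price 612≤733, weight 1.8≤1.9).
D8: dominated by D1 (battery life 18≥9, price 612≤1388, weight 1.8≤2.2).
D9: dominated by D1 (battery life 18≥17, price 612≤1318, weight 1.8≤2.5).

D1, D3, D5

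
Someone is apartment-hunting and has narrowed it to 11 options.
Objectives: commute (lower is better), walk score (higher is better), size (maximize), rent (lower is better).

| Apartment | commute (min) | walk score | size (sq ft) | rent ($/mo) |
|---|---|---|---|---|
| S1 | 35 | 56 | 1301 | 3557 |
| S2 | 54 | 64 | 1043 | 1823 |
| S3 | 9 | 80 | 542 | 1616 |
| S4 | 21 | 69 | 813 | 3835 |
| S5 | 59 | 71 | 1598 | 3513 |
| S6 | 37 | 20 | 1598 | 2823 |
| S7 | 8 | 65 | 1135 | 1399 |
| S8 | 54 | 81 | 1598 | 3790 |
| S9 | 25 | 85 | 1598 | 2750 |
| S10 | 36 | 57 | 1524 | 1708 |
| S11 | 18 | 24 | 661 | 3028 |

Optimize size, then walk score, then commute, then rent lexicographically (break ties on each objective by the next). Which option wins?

S9

First maximize size: best is 1598, kept {S5, S6, S8, S9}.
Then maximize walk score: best is 85, kept {S9}.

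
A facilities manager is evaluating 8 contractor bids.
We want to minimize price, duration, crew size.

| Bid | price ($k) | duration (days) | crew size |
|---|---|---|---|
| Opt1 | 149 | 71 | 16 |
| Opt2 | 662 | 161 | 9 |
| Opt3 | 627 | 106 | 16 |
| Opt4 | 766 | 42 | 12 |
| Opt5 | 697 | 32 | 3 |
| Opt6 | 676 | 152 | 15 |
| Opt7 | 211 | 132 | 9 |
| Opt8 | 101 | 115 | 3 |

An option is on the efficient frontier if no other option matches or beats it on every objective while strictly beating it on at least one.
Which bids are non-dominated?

Opt1, Opt5, Opt8

Opt1: not dominated.
Opt2: dominated by Opt7 (price 211≤662, duration 132≤161, crew size 9≤9).
Opt3: dominated by Opt1 (price 149≤627, duration 71≤106, crew size 16≤16).
Opt4: dominated by Opt5 (price 697≤766, duration 32≤42, crew size 3≤12).
Opt5: not dominated (best duration).
Opt6: dominated by Opt7 (price 211≤676, duration 132≤152, crew size 9≤15).
Opt7: dominated by Opt8 (price 101≤211, duration 115≤132, crew size 3≤9).
Opt8: not dominated (best price).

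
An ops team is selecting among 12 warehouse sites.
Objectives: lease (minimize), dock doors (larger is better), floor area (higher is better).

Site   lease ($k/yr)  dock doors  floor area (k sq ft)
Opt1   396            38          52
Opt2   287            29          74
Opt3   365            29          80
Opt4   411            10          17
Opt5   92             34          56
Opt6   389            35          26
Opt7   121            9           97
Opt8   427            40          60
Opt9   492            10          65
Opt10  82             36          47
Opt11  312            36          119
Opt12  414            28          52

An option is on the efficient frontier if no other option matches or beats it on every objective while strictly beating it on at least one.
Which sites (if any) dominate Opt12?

Opt1: lease 396≤414, dock doors 38≥28, floor area 52≥52 — dominates Opt12.
Opt2: lease 287≤414, dock doors 29≥28, floor area 74≥52 — dominates Opt12.
Opt3: lease 365≤414, dock doors 29≥28, floor area 80≥52 — dominates Opt12.
Opt5: lease 92≤414, dock doors 34≥28, floor area 56≥52 — dominates Opt12.
Opt11: lease 312≤414, dock doors 36≥28, floor area 119≥52 — dominates Opt12.
Others (Opt4, Opt6, Opt7, Opt8, Opt9, Opt10) are each worse than Opt12 on at least one objective.

Opt1, Opt2, Opt3, Opt5, Opt11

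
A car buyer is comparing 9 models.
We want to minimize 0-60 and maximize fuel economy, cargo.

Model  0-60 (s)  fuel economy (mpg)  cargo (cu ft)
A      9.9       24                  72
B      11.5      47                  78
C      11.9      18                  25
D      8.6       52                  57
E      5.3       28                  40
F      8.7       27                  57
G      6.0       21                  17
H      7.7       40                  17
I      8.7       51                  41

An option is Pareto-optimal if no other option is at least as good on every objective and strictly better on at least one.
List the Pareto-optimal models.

A: not dominated.
B: not dominated (best cargo).
C: dominated by A (0-60 9.9≤11.9, fuel economy 24≥18, cargo 72≥25).
D: not dominated (best fuel economy).
E: not dominated (best 0-60).
F: dominated by D (0-60 8.6≤8.7, fuel economy 52≥27, cargo 57≥57).
G: dominated by E (0-60 5.3≤6.0, fuel economy 28≥21, cargo 40≥17).
H: not dominated.
I: dominated by D (0-60 8.6≤8.7, fuel economy 52≥51, cargo 57≥41).

A, B, D, E, H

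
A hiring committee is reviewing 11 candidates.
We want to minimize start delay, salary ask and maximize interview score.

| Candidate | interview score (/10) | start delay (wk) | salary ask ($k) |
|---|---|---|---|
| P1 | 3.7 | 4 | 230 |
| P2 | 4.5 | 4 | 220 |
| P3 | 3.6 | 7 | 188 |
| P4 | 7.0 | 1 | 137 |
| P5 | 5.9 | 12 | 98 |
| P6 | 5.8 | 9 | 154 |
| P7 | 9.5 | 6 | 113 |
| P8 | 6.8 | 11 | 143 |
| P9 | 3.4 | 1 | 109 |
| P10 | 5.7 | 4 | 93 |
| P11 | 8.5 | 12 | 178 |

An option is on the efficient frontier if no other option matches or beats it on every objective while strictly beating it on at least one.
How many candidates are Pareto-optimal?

P1: dominated by P2 (interview score 4.5≥3.7, start delay 4≤4, salary ask 220≤230).
P2: dominated by P4 (interview score 7.0≥4.5, start delay 1≤4, salary ask 137≤220).
P3: dominated by P4 (interview score 7.0≥3.6, start delay 1≤7, salary ask 137≤188).
P4: not dominated.
P5: not dominated.
P6: dominated by P4 (interview score 7.0≥5.8, start delay 1≤9, salary ask 137≤154).
P7: not dominated (best interview score).
P8: dominated by P4 (interview score 7.0≥6.8, start delay 1≤11, salary ask 137≤143).
P9: not dominated.
P10: not dominated (best salary ask).
P11: dominated by P7 (interview score 9.5≥8.5, start delay 6≤12, salary ask 113≤178).
Pareto-optimal: P4, P5, P7, P9, P10 → 5.

5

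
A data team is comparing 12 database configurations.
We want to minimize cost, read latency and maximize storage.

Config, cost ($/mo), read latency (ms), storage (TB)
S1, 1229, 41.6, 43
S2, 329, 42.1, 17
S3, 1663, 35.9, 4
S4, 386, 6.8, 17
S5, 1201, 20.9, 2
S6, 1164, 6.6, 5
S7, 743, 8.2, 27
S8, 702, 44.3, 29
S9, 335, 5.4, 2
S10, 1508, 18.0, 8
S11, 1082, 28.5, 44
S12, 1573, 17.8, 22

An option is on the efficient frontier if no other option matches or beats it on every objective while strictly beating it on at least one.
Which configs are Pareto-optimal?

S2, S4, S6, S7, S8, S9, S11

S1: dominated by S11 (cost 1082≤1229, read latency 28.5≤41.6, storage 44≥43).
S2: not dominated (best cost).
S3: dominated by S4 (cost 386≤1663, read latency 6.8≤35.9, storage 17≥4).
S4: not dominated.
S5: dominated by S4 (cost 386≤1201, read latency 6.8≤20.9, storage 17≥2).
S6: not dominated.
S7: not dominated.
S8: not dominated.
S9: not dominated (best read latency).
S10: dominated by S4 (cost 386≤1508, read latency 6.8≤18.0, storage 17≥8).
S11: not dominated (best storage).
S12: dominated by S7 (cost 743≤1573, read latency 8.2≤17.8, storage 27≥22).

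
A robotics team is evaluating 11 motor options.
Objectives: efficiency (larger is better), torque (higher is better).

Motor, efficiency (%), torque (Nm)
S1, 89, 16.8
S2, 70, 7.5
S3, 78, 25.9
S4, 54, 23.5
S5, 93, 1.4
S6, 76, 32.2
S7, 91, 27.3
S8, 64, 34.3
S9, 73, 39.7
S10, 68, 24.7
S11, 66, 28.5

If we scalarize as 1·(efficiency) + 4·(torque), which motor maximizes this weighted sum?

S9

S1: 1·89 + 4·16.8 = 156.2
S2: 1·70 + 4·7.5 = 100.0
S3: 1·78 + 4·25.9 = 181.6
S4: 1·54 + 4·23.5 = 148.0
S5: 1·93 + 4·1.4 = 98.6
S6: 1·76 + 4·32.2 = 204.8
S7: 1·91 + 4·27.3 = 200.2
S8: 1·64 + 4·34.3 = 201.2
S9: 1·73 + 4·39.7 = 231.8
S10: 1·68 + 4·24.7 = 166.8
S11: 1·66 + 4·28.5 = 180.0
Highest: S9 at 231.8.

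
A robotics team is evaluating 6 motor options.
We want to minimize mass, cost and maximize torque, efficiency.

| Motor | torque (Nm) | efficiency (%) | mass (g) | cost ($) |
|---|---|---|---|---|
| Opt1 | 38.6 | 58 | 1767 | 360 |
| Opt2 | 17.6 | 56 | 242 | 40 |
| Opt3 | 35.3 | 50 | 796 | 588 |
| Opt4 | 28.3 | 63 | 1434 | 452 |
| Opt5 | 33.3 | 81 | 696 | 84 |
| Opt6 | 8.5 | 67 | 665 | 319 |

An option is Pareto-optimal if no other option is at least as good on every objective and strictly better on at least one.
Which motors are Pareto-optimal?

Opt1: not dominated (best torque).
Opt2: not dominated (best mass).
Opt3: not dominated.
Opt4: dominated by Opt5 (torque 33.3≥28.3, efficiency 81≥63, mass 696≤1434, cost 84≤452).
Opt5: not dominated (best efficiency).
Opt6: not dominated.

Opt1, Opt2, Opt3, Opt5, Opt6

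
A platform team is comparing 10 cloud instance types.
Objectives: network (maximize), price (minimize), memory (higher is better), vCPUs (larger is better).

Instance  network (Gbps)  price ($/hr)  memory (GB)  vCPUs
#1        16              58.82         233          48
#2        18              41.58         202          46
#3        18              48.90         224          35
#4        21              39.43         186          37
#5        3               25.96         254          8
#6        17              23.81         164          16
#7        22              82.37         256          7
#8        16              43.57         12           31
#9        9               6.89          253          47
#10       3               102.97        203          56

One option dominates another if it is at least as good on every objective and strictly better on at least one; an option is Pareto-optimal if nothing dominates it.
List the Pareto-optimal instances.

#1: not dominated.
#2: not dominated.
#3: not dominated.
#4: not dominated.
#5: not dominated.
#6: not dominated.
#7: not dominated (best network).
#8: dominated by #2 (network 18≥16, price 41.58≤43.57, memory 202≥12, vCPUs 46≥31).
#9: not dominated (best price).
#10: not dominated (best vCPUs).

#1, #2, #3, #4, #5, #6, #7, #9, #10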